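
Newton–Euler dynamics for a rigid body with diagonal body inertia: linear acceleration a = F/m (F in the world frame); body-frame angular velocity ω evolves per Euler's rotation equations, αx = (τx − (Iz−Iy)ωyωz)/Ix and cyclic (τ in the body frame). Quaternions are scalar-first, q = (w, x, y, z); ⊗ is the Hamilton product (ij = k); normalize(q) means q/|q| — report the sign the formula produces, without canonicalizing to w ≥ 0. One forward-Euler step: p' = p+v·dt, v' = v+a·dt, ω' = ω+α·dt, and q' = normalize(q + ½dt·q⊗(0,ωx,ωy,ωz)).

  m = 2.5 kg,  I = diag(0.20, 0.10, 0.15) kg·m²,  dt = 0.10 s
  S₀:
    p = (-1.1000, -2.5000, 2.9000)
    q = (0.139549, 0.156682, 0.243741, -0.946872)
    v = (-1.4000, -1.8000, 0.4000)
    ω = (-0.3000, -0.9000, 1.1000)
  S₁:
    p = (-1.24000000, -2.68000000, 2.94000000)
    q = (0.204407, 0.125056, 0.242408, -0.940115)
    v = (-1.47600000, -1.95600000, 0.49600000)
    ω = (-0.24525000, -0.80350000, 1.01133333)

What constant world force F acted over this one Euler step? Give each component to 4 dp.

F = (-1.9000, -3.9000, 2.4000)

velocity change Δv = (-0.07600000, -0.15600000, 0.09600000)
F = m·Δv/dt = (-1.9000, -3.9000, 2.4000)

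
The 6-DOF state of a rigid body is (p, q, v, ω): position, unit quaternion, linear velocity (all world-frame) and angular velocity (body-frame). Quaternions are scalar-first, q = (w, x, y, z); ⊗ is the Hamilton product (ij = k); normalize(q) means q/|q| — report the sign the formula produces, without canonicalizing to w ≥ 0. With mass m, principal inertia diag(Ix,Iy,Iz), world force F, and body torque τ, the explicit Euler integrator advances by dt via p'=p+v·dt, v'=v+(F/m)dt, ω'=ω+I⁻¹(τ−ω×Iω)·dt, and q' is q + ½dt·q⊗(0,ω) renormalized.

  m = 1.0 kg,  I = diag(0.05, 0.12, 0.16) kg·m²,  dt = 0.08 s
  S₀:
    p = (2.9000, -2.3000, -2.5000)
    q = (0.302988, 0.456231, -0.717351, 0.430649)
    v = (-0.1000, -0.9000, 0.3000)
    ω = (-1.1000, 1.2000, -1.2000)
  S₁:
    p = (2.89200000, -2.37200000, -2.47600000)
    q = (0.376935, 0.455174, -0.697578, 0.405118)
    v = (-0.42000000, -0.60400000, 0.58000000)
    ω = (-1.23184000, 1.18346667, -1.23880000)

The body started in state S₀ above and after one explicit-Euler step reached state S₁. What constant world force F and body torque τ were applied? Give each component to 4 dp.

F = (-4.0000, 3.7000, 3.5000)
τ = (-0.1400, -0.1700, -0.1700)

velocity change Δv = (-0.32000000, 0.29600000, 0.28000000)
F = m·Δv/dt = (-4.0000, 3.7000, 3.5000)
Δω = ω₁−ω₀ = (-0.13184000, -0.01653333, -0.03880000)
τ = I·(Δω/dt) + ω₀×(Iω₀) = (-0.1400, -0.1700, -0.1700)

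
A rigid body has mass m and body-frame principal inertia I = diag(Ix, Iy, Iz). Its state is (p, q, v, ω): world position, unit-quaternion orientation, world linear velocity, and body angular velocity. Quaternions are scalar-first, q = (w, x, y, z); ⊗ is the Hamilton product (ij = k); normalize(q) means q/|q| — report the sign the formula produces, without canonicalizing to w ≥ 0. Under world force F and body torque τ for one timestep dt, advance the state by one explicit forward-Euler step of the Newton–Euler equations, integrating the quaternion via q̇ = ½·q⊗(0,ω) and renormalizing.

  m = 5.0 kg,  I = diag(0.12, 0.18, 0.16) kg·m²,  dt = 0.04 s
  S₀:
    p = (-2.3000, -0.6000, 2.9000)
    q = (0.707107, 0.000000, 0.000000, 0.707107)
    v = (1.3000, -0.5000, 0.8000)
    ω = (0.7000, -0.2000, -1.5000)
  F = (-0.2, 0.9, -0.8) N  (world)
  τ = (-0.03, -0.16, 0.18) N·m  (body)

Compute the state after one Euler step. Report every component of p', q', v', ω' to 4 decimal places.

a = F/m = (-0.0400, 0.1800, -0.1600)
p + v·dt = (-2.2480, -0.6200, 2.9320)
new velocity v' = (1.2984, -0.4928, 0.7936)
α = I⁻¹(τ − ω×Iω) = (-0.2000, -1.1222, 1.1775)
ω + α·dt = (0.6920, -0.2449, -1.4529)
2q̇ = q⊗(0,ω) = (1.0606605, 0.6363963, 0.3535535, -1.0606605)
updated quaternion q' = (0.7279, 0.0127, 0.0071, 0.6855)

p' = (-2.2480, -0.6200, 2.9320)
q' = (0.7279, 0.0127, 0.0071, 0.6855)
v' = (1.2984, -0.4928, 0.7936)
ω' = (0.6920, -0.2449, -1.4529)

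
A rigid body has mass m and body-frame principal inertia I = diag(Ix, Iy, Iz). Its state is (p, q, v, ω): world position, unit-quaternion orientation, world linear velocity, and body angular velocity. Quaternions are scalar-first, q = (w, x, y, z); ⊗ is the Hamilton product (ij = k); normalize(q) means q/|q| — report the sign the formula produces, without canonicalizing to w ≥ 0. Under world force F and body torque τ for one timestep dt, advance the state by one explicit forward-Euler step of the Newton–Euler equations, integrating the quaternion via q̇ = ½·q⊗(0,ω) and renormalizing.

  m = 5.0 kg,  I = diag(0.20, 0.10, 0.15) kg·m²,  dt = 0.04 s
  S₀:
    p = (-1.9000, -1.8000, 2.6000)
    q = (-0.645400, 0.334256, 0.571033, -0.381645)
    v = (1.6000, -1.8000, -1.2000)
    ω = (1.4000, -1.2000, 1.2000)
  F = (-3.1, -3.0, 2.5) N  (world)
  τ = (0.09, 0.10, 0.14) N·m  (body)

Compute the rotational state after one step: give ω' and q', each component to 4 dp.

ω×(Iω) gyroscopic = (-0.0720, 0.0840, 0.1680)
α = I⁻¹(τ − ω×Iω) = (0.8100, 0.1600, -0.1867)
new body rate ω' = (1.4324, -1.1936, 1.1925)
Hamilton product q⊗(0,ω) = (0.6752552, -0.6762944, -0.1609302, -1.9750334)
q' = normalize(q + ½dt·q⊗(0,ω)) = (-0.6313, 0.3204, 0.5673, -0.4207)

ω' = (1.4324, -1.1936, 1.1925)
q' = (-0.6313, 0.3204, 0.5673, -0.4207)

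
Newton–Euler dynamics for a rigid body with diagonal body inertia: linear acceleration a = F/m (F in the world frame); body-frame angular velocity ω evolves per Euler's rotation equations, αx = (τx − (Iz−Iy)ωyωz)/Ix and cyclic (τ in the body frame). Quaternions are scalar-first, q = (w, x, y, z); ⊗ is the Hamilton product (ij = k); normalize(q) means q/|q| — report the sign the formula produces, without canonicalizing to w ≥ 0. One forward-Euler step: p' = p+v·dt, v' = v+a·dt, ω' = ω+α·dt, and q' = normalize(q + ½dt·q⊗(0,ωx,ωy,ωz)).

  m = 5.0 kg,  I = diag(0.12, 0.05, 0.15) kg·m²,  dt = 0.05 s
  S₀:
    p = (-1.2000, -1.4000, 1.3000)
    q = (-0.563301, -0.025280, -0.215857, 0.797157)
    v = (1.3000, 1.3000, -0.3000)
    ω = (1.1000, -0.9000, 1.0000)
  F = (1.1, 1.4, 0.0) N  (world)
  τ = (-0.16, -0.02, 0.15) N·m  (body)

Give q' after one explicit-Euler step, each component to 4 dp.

q' = (-0.5868, -0.0282, -0.1805, 0.7888)

2q̇ = q⊗(0,ω) = (-0.9636203, -0.1180468, 1.4091236, -0.3031063)
updated quaternion q' = (-0.5868, -0.0282, -0.1805, 0.7888)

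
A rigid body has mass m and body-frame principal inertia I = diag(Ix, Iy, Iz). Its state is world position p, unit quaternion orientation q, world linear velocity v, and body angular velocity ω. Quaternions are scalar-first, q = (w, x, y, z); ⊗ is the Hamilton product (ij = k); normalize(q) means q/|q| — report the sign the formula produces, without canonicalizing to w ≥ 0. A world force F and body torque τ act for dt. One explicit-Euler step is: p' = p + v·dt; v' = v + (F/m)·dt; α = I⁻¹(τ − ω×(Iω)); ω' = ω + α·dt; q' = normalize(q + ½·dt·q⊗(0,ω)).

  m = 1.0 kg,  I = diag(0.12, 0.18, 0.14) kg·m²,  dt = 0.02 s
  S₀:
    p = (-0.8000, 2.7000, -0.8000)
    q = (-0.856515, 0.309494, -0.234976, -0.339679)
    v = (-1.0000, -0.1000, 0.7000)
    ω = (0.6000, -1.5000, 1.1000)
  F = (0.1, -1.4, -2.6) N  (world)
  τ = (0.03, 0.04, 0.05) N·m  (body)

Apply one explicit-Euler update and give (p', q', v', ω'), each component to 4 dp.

gyro term ω×Iω = (0.0660, -0.0132, -0.0540)
α = I⁻¹(τ − ω×Iω) = (-0.3000, 0.2956, 0.7429)
new body rate ω' = (0.5940, -1.4941, 1.1149)
Hamilton product q⊗(0,ω) = (-0.1645135, -1.2819011, 0.7405217, -1.2654219)
q' = normalize(q + ½dt·q⊗(0,ω)) = (-0.8580, 0.2966, -0.2275, -0.3523)
linear accel F/m = (0.1000, -1.4000, -2.6000)
p' = p + v·dt = (-0.8200, 2.6980, -0.7860)
v' = v + a·dt = (-0.9980, -0.1280, 0.6480)

p' = (-0.8200, 2.6980, -0.7860)
q' = (-0.8580, 0.2966, -0.2275, -0.3523)
v' = (-0.9980, -0.1280, 0.6480)
ω' = (0.5940, -1.4941, 1.1149)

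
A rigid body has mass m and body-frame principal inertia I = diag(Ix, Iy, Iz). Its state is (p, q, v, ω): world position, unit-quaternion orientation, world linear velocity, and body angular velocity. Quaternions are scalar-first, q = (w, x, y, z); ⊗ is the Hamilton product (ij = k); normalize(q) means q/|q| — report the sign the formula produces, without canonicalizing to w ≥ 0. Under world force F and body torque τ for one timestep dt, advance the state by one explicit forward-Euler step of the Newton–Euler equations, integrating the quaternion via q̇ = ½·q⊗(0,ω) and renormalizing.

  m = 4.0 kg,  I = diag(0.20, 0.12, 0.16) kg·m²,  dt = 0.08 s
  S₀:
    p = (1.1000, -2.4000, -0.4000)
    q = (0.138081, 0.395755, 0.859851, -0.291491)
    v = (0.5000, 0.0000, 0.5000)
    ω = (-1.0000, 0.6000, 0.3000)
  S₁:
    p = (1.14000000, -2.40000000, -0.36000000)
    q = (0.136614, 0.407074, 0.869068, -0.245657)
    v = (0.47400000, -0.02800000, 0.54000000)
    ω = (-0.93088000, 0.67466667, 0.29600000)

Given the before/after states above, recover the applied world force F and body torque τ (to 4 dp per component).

F = (-1.3000, -1.4000, 2.0000)
τ = (0.1800, 0.1000, 0.0400)

Δv = v₁−v₀ = (-0.02600000, -0.02800000, 0.04000000)
m·(v₁−v₀)/dt = (-1.3000, -1.4000, 2.0000)
Δω = ω₁−ω₀ = (0.06912000, 0.07466667, -0.00400000)
applied torque τ = (0.1800, 0.1000, 0.0400)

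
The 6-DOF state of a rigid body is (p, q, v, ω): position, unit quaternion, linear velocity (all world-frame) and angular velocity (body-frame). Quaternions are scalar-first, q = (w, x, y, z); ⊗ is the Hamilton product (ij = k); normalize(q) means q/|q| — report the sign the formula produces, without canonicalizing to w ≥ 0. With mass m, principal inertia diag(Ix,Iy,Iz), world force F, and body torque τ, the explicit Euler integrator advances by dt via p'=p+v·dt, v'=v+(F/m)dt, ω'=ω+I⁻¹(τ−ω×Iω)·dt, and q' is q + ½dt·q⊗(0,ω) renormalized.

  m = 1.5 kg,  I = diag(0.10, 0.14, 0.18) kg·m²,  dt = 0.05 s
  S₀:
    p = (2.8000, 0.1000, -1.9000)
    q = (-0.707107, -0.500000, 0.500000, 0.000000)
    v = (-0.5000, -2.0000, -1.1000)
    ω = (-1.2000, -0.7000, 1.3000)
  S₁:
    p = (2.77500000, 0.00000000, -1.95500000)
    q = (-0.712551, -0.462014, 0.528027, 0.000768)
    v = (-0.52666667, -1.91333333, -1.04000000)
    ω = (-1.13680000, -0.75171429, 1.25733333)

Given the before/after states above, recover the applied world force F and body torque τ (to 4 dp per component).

velocity change Δv = (-0.02666667, 0.08666667, 0.06000000)
m·(v₁−v₀)/dt = (-0.8000, 2.6000, 1.8000)
Δω = ω₁−ω₀ = (0.06320000, -0.05171429, -0.04266667)
gyro term ω₀×Iω₀ = (-0.0364, 0.1248, 0.0336)
τ = I·(Δω/dt) + ω₀×(Iω₀) = (0.0900, -0.0200, -0.1200)

F = (-0.8000, 2.6000, 1.8000)
τ = (0.0900, -0.0200, -0.1200)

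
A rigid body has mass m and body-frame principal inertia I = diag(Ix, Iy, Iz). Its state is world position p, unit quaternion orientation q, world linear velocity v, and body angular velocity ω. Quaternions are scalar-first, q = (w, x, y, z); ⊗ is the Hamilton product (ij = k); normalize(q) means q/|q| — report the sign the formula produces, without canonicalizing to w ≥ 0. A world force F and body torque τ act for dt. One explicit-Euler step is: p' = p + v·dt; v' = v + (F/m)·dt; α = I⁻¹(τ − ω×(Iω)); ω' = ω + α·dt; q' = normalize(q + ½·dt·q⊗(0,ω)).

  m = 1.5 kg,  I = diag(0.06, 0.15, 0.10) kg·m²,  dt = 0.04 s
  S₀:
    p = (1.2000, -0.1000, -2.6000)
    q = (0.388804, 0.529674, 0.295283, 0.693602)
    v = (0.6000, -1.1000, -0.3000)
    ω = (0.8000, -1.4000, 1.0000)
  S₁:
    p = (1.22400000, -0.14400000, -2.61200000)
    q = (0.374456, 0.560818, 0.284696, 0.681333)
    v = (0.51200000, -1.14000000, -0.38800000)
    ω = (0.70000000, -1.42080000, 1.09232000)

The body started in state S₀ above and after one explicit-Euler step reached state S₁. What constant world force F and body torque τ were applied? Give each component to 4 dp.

F = (-3.3000, -1.5000, -3.3000)
τ = (-0.0800, -0.1100, 0.1300)

ω₁ − ω₀ = (-0.10000000, -0.02080000, 0.09232000)
I·α + gyro = (-0.0800, -0.1100, 0.1300)
velocity change Δv = (-0.08800000, -0.04000000, -0.08800000)
applied force F = (-3.3000, -1.5000, -3.3000)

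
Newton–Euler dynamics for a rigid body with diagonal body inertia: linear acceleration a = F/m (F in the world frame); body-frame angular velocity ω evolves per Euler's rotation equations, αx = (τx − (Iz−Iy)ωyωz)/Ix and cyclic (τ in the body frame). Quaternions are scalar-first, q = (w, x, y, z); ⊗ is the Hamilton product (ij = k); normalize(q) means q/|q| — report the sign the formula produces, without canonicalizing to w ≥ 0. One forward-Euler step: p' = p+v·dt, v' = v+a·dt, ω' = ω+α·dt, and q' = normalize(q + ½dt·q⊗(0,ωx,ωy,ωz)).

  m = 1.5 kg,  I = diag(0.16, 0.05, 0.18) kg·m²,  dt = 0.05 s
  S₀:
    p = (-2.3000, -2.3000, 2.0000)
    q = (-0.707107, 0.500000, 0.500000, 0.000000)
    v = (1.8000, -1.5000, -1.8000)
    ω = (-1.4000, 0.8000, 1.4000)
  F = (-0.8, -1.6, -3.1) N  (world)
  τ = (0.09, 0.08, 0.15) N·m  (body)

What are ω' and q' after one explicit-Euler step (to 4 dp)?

ω' = (-1.4174, 0.8408, 1.4074)
q' = (-0.6986, 0.5415, 0.4677, 0.0027)

ω×(Iω) gyroscopic = (0.1456, 0.0392, 0.1232)
α = I⁻¹(τ − ω×Iω) = (-0.3475, 0.8160, 0.1489)
ω' = ω + α·dt = (-1.4174, 0.8408, 1.4074)
2q̇ = q⊗(0,ω) = (0.3000000, 1.6899498, -1.2656856, 0.1100502)
q + ½dt·q⊗(0,ω), renormalized = (-0.6986, 0.5415, 0.4677, 0.0027)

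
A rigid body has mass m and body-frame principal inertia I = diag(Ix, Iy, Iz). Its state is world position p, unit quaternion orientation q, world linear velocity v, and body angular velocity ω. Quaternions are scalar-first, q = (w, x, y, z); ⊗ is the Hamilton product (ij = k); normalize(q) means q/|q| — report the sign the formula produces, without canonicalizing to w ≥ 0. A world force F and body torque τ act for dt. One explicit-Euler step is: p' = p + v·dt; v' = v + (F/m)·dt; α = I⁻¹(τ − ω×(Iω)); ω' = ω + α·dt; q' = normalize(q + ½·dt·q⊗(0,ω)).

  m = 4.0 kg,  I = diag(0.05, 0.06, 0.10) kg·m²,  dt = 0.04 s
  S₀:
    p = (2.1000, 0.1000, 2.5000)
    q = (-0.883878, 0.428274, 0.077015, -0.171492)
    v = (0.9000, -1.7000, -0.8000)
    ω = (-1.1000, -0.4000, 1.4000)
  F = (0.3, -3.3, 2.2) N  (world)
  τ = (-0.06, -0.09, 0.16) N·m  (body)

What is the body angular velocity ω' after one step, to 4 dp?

ω' = (-1.1301, -0.5113, 1.4622)

ω×(Iω) gyroscopic = (-0.0224, 0.0770, 0.0044)
angular accel α = (-0.7520, -2.7833, 1.5560)
ω' = ω + α·dt = (-1.1301, -0.5113, 1.4622)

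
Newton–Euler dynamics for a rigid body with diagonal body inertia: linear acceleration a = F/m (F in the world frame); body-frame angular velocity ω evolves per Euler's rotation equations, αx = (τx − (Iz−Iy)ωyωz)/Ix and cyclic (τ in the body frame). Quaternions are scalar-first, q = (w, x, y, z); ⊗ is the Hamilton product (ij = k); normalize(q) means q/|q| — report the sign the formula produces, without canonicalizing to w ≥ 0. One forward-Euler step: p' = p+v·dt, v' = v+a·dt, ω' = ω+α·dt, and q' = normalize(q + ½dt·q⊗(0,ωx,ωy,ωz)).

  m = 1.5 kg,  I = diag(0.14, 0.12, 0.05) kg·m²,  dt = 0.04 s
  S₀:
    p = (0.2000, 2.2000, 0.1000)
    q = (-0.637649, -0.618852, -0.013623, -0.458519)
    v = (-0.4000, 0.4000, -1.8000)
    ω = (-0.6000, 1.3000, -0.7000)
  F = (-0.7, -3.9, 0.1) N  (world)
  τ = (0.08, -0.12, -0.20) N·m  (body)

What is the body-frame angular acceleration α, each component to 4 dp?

precession coupling ω×(Iω) = (0.0637, 0.0378, 0.0156)
α = I⁻¹(τ − ω×Iω) = (0.1164, -1.3150, -4.3120)

α = (0.1164, -1.3150, -4.3120)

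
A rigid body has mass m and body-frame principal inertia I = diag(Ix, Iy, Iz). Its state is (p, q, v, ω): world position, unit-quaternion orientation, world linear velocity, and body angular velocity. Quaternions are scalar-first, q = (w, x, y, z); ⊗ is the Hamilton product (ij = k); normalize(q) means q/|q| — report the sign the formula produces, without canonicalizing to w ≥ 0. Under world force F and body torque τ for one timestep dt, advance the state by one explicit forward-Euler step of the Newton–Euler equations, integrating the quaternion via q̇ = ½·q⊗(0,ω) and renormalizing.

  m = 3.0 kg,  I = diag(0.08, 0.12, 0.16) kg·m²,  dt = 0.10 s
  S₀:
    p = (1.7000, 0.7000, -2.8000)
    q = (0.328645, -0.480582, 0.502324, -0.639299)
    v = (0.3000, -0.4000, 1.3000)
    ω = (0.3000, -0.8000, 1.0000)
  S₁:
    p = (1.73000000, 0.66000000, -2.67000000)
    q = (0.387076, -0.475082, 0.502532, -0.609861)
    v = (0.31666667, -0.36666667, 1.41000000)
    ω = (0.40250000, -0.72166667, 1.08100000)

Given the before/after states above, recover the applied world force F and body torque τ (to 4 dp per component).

F = (0.5000, 1.0000, 3.3000)
τ = (0.0500, 0.0700, 0.1200)

velocity change Δv = (0.01666667, 0.03333333, 0.11000000)
applied force F = (0.5000, 1.0000, 3.3000)
Δω = ω₁−ω₀ = (0.10250000, 0.07833333, 0.08100000)
ω₀×(Iω₀) = (-0.0320, -0.0240, -0.0096)
I·α + gyro = (0.0500, 0.0700, 0.1200)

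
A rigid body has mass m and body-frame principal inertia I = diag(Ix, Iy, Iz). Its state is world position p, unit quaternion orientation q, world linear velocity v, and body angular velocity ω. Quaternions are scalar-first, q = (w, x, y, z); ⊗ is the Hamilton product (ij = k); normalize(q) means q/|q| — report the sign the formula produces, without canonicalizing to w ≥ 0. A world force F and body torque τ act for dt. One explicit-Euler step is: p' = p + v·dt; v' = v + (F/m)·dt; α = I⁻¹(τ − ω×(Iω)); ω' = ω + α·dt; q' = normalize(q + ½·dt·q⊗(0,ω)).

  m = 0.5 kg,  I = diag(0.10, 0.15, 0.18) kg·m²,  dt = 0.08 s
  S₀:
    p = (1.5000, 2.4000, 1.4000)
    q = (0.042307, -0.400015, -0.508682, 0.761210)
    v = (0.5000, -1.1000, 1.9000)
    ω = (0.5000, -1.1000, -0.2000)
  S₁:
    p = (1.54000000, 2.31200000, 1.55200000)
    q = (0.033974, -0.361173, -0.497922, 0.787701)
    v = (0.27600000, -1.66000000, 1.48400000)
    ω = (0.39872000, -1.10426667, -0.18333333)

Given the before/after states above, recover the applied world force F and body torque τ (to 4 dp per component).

F = (-1.4000, -3.5000, -2.6000)
τ = (-0.1200, 0.0000, 0.0100)

Δv = v₁−v₀ = (-0.22400000, -0.56000000, -0.41600000)
applied force F = (-1.4000, -3.5000, -2.6000)
ω₁ − ω₀ = (-0.10128000, -0.00426667, 0.01666667)
τ = I·(Δω/dt) + ω₀×(Iω₀) = (-0.1200, 0.0000, 0.0100)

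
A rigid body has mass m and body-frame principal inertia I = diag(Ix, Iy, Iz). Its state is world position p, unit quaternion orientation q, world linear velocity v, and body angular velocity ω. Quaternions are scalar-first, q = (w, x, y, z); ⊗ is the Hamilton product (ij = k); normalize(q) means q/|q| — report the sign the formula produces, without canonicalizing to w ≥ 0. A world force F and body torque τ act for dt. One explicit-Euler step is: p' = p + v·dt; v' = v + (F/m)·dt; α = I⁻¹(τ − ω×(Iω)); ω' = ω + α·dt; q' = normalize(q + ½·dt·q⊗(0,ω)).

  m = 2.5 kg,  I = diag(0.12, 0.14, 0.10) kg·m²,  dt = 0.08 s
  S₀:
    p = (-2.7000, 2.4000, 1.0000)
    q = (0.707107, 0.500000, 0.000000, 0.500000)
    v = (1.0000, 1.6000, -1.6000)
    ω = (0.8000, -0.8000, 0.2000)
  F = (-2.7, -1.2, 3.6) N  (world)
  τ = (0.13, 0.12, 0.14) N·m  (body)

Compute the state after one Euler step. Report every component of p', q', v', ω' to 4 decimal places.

p' = (-2.6200, 2.5280, 0.8720)
q' = (0.6864, 0.5381, -0.0106, 0.4891)
v' = (0.9136, 1.5616, -1.4848)
ω' = (0.8824, -0.7333, 0.3222)

ω×(Iω) gyroscopic = (0.0064, 0.0032, -0.0128)
(τ − ω×Iω)/I = (1.0300, 0.8343, 1.5280)
ω + α·dt = (0.8824, -0.7333, 0.3222)
q⊗(0,ω) = (-0.5000000, 0.9656856, -0.2656856, -0.2585786)
q + ½dt·q⊗(0,ω), renormalized = (0.6864, 0.5381, -0.0106, 0.4891)
p' = p + v·dt = (-2.6200, 2.5280, 0.8720)
v' = v + a·dt = (0.9136, 1.5616, -1.4848)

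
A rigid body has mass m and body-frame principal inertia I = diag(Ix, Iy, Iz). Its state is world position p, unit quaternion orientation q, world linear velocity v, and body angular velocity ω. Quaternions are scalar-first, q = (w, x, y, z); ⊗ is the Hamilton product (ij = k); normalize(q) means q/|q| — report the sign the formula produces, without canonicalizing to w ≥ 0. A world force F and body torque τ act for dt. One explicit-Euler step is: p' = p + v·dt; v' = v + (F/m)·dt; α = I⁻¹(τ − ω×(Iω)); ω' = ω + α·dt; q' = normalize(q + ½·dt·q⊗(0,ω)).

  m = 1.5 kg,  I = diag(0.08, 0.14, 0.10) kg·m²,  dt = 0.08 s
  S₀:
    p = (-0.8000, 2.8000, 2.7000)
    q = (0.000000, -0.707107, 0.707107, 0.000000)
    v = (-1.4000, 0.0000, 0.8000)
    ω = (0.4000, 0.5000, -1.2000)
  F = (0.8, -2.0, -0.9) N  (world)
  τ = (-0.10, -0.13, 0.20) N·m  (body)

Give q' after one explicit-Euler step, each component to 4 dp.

2q̇ = q⊗(0,ω) = (-0.0707107, -0.8485284, -0.8485284, -0.6363963)
updated quaternion q' = (-0.0028, -0.7400, 0.6722, -0.0254)

q' = (-0.0028, -0.7400, 0.6722, -0.0254)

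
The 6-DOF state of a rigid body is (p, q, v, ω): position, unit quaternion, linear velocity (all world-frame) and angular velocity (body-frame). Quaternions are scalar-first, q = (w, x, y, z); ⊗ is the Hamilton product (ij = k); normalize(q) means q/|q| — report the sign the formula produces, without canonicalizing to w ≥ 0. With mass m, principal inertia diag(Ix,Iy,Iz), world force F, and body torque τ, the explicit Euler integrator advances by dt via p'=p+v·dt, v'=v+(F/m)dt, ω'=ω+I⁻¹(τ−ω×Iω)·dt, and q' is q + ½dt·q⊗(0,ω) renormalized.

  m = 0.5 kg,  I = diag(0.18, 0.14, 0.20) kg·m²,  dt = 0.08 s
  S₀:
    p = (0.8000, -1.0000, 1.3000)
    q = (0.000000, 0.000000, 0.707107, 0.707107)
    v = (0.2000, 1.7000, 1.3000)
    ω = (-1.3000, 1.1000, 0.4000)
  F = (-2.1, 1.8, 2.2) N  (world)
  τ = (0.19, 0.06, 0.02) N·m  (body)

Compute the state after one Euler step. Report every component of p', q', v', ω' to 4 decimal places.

gyro term ω×Iω = (0.0264, 0.0104, 0.0572)
α = I⁻¹(τ − ω×Iω) = (0.9089, 0.3543, -0.1860)
new body rate ω' = (-1.2273, 1.1283, 0.3851)
q⊗(0,ω) = (-1.0606605, -0.4949749, -0.9192391, 0.9192391)
q' = normalize(q + ½dt·q⊗(0,ω)) = (-0.0423, -0.0198, 0.6687, 0.7421)
p' = p + v·dt = (0.8160, -0.8640, 1.4040)
v + (F/m)dt = (-0.1360, 1.9880, 1.6520)

p' = (0.8160, -0.8640, 1.4040)
q' = (-0.0423, -0.0198, 0.6687, 0.7421)
v' = (-0.1360, 1.9880, 1.6520)
ω' = (-1.2273, 1.1283, 0.3851)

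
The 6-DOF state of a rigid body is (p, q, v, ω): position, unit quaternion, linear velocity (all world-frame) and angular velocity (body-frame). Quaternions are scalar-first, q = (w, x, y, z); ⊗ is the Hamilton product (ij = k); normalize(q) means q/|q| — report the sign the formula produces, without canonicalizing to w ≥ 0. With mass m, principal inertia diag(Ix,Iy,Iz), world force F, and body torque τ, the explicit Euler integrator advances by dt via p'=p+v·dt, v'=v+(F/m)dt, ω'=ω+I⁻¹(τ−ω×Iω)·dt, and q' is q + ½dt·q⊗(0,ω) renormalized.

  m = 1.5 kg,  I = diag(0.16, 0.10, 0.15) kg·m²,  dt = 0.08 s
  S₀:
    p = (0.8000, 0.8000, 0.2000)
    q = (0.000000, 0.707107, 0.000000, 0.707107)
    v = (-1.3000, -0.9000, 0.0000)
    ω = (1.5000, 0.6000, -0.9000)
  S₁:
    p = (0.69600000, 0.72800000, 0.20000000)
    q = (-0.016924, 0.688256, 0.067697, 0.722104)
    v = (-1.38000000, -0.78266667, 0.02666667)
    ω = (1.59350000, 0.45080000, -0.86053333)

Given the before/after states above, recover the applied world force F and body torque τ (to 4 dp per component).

ω₁ − ω₀ = (0.09350000, -0.14920000, 0.03946667)
τ = I·(Δω/dt) + ω₀×(Iω₀) = (0.1600, -0.2000, 0.0200)
Δv = v₁−v₀ = (-0.08000000, 0.11733333, 0.02666667)
applied force F = (-1.5000, 2.2000, 0.5000)

F = (-1.5000, 2.2000, 0.5000)
τ = (0.1600, -0.2000, 0.0200)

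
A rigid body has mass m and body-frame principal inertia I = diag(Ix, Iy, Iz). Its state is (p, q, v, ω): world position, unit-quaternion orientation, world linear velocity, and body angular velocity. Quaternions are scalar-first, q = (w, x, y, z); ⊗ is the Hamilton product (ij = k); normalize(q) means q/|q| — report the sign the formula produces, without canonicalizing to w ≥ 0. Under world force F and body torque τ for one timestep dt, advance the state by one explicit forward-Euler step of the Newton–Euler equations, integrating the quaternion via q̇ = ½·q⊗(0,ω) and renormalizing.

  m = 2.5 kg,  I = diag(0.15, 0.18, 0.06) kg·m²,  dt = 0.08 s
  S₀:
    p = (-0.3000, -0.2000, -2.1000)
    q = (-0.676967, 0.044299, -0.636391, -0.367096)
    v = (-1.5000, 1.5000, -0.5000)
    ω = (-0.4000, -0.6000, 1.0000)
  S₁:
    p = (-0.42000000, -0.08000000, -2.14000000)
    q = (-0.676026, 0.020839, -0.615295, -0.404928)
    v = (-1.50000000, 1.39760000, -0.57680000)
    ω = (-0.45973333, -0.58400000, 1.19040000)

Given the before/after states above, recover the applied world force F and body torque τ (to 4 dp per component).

ω₁ − ω₀ = (-0.05973333, 0.01600000, 0.19040000)
precession coupling = (0.0720, -0.0360, 0.0072)
applied torque τ = (-0.0400, 0.0000, 0.1500)
Δv = v₁−v₀ = (0.00000000, -0.10240000, -0.07680000)
applied force F = (0.0000, -3.2000, -2.4000)

F = (0.0000, -3.2000, -2.4000)
τ = (-0.0400, 0.0000, 0.1500)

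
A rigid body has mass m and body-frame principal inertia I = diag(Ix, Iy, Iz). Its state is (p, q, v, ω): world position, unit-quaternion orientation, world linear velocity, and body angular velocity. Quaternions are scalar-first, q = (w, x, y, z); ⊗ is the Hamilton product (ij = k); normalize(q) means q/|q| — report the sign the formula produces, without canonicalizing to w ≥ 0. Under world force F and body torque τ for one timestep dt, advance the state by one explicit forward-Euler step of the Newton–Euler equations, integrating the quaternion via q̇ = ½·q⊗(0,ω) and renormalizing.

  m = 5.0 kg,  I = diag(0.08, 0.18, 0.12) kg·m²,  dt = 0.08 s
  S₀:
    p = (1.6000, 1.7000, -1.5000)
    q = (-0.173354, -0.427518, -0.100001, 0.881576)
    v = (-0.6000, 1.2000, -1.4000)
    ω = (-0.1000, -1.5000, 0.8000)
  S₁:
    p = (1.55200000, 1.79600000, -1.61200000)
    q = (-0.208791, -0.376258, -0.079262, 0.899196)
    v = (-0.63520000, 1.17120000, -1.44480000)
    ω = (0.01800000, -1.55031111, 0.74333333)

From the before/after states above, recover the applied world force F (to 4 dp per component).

v₁ − v₀ = (-0.03520000, -0.02880000, -0.04480000)
applied force F = (-2.2000, -1.8000, -2.8000)

F = (-2.2000, -1.8000, -2.8000)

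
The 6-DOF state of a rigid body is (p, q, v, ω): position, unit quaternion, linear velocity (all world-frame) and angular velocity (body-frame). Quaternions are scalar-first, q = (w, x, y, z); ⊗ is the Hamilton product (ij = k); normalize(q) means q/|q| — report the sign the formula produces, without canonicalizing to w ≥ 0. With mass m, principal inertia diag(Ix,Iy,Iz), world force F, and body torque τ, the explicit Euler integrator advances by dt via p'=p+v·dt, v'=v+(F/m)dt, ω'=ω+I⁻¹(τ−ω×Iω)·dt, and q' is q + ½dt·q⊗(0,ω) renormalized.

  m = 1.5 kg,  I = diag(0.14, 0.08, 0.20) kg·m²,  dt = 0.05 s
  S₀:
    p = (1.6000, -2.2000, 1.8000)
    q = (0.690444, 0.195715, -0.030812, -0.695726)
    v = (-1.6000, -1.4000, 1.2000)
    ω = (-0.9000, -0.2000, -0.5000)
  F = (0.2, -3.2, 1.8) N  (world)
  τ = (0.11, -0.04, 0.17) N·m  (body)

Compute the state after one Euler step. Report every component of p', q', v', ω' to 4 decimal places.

p' = (1.5200, -2.2700, 1.8600)
q' = (0.6858, 0.1770, -0.0162, -0.7058)
v' = (-1.5933, -1.5067, 1.2600)
ω' = (-0.8650, -0.2081, -0.4548)

a = (0.1333, -2.1333, 1.2000)
new position p' = (1.5200, -2.2700, 1.8600)
v' = v + a·dt = (-1.5933, -1.5067, 1.2600)
gyro term ω×Iω = (0.0120, -0.0270, -0.0108)
angular accel α = (0.7000, -0.1625, 0.9040)
new body rate ω' = (-0.8650, -0.2081, -0.4548)
Hamilton product q⊗(0,ω) = (-0.1778819, -0.7451388, 0.5859221, -0.4120958)
q' = normalize(q + ½dt·q⊗(0,ω)) = (0.6858, 0.1770, -0.0162, -0.7058)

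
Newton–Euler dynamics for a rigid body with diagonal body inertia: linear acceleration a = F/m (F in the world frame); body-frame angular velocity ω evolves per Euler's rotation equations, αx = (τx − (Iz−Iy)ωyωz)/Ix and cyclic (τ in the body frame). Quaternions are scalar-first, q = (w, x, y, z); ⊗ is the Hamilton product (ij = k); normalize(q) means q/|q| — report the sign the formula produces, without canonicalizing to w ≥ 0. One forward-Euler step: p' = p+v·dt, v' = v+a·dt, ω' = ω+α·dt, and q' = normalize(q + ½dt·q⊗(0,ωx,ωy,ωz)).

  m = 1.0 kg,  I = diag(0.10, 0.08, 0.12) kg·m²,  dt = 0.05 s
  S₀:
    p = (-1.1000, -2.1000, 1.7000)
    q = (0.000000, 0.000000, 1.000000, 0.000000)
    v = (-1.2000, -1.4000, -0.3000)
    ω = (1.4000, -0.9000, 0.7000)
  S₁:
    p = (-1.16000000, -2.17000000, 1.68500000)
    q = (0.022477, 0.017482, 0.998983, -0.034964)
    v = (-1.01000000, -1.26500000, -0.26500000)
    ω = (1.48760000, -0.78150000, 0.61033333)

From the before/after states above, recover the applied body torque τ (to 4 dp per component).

τ = (0.1500, 0.1700, -0.1900)

Δω = ω₁−ω₀ = (0.08760000, 0.11850000, -0.08966667)
τ = I·(Δω/dt) + ω₀×(Iω₀) = (0.1500, 0.1700, -0.1900)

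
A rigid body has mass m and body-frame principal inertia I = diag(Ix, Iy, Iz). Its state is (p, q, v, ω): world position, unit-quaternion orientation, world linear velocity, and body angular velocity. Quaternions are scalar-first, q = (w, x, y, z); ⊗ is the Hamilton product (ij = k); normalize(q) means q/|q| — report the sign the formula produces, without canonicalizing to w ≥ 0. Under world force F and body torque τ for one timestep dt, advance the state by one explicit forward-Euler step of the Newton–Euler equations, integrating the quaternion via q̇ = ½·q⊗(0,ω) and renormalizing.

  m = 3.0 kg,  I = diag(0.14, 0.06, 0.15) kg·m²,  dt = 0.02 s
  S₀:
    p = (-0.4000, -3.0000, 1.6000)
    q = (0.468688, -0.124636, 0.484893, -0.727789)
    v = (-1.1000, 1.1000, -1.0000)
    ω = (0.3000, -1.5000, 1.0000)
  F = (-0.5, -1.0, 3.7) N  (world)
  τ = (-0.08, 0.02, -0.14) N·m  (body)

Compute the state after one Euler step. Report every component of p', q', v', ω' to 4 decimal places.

p' = (-0.4220, -2.9780, 1.5800)
q' = (0.4835, -0.1293, 0.4768, -0.7226)
v' = (-1.1033, 1.0933, -0.9753)
ω' = (0.3079, -1.4923, 0.9765)

linear accel F/m = (-0.1667, -0.3333, 1.2333)
p' = p + v·dt = (-0.4220, -2.9780, 1.5800)
v' = v + a·dt = (-1.1033, 1.0933, -0.9753)
ω×(Iω) gyroscopic = (-0.1350, -0.0030, 0.0360)
angular accel α = (0.3929, 0.3833, -1.1733)
new body rate ω' = (0.3079, -1.4923, 0.9765)
2q̇ = q⊗(0,ω) = (1.4925193, -0.4661841, -0.7967327, 0.5101741)
q' = normalize(q + ½dt·q⊗(0,ω)) = (0.4835, -0.1293, 0.4768, -0.7226)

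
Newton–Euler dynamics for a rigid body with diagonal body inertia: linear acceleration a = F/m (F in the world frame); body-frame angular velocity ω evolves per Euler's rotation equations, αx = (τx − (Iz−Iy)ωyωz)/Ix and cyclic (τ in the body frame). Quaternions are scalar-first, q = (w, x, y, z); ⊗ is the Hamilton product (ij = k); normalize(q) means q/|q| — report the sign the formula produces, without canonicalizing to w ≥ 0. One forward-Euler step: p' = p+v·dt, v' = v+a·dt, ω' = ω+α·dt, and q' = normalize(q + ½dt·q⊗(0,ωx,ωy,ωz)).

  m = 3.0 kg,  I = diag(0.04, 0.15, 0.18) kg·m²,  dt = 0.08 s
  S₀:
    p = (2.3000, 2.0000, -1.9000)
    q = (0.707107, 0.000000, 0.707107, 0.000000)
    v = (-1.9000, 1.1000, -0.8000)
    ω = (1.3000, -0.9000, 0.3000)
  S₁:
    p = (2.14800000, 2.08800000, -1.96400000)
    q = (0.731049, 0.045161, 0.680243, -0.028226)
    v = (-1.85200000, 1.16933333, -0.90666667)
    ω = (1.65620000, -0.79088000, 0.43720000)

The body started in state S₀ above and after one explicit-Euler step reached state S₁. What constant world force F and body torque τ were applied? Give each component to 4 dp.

rate change Δω = (0.35620000, 0.10912000, 0.13720000)
ω₀×(Iω₀) = (-0.0081, -0.0546, -0.1287)
I·α + gyro = (0.1700, 0.1500, 0.1800)
v₁ − v₀ = (0.04800000, 0.06933333, -0.10666667)
m·(v₁−v₀)/dt = (1.8000, 2.6000, -4.0000)

F = (1.8000, 2.6000, -4.0000)
τ = (0.1700, 0.1500, 0.1800)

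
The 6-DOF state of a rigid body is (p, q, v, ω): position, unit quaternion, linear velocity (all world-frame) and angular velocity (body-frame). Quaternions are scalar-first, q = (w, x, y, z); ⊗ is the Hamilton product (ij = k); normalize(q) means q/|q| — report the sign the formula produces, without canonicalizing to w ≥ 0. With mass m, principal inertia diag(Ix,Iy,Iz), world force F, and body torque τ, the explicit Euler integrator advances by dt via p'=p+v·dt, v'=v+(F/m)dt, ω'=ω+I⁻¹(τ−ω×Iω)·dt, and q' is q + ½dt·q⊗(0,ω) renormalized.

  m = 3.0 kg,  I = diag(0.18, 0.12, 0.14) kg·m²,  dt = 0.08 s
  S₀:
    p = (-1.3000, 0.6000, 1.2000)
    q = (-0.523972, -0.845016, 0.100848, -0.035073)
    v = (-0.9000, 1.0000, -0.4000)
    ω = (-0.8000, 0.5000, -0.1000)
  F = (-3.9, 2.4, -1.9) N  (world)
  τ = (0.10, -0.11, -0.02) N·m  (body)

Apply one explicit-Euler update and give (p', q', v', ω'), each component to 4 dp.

ω×(Iω) gyroscopic = (-0.0010, 0.0032, 0.0240)
(τ − ω×Iω)/I = (0.5611, -0.9433, -0.3143)
new body rate ω' = (-0.7551, 0.4245, -0.1251)
Hamilton product q⊗(0,ω) = (-0.7299441, 0.4266293, -0.3184292, -0.2894324)
q' = normalize(q + ½dt·q⊗(0,ω)) = (-0.5528, -0.8274, 0.0880, -0.0466)
a = (-1.3000, 0.8000, -0.6333)
p' = p + v·dt = (-1.3720, 0.6800, 1.1680)
v' = v + a·dt = (-1.0040, 1.0640, -0.4507)

p' = (-1.3720, 0.6800, 1.1680)
q' = (-0.5528, -0.8274, 0.0880, -0.0466)
v' = (-1.0040, 1.0640, -0.4507)
ω' = (-0.7551, 0.4245, -0.1251)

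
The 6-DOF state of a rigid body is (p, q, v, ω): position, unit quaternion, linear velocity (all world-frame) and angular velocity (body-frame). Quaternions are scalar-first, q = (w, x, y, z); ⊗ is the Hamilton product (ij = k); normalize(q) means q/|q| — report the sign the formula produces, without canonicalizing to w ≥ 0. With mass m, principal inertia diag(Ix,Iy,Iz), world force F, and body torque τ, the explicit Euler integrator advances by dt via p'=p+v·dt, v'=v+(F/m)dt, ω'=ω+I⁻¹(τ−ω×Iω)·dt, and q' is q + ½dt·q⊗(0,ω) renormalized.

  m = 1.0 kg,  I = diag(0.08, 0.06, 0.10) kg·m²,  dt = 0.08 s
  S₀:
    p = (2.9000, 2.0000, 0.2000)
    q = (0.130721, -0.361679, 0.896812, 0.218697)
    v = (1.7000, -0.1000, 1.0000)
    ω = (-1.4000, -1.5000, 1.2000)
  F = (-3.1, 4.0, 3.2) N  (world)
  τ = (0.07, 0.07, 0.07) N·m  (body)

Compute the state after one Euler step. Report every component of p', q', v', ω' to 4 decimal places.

a = F/m = (-3.1000, 4.0000, 3.2000)
new position p' = (3.0360, 1.9920, 0.2800)
v' = v + a·dt = (1.4520, 0.2200, 1.2560)
precession coupling ω×(Iω) = (-0.0720, 0.0336, -0.0420)
α = I⁻¹(τ − ω×Iω) = (1.7750, 0.6067, 1.1200)
ω' = ω + α·dt = (-1.2580, -1.4515, 1.2896)
2q̇ = q⊗(0,ω) = (0.5764310, 1.2212105, -0.0682425, 1.9549205)
q' = normalize(q + ½dt·q⊗(0,ω)) = (0.1531, -0.3114, 0.8901, 0.2956)

p' = (3.0360, 1.9920, 0.2800)
q' = (0.1531, -0.3114, 0.8901, 0.2956)
v' = (1.4520, 0.2200, 1.2560)
ω' = (-1.2580, -1.4515, 1.2896)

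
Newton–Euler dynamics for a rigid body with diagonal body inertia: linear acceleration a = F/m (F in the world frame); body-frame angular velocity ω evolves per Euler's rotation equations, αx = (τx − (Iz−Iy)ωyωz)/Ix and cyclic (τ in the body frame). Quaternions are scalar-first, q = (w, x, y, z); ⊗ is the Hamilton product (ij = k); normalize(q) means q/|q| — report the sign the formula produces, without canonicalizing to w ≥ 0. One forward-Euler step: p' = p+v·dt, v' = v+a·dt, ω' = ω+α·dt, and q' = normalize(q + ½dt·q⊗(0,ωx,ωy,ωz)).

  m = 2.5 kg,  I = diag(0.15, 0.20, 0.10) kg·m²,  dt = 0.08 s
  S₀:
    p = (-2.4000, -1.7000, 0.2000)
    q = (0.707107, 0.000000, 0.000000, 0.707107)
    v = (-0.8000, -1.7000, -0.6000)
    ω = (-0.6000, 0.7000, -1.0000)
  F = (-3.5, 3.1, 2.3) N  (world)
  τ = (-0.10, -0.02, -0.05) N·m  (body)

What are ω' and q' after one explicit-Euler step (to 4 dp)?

ω' = (-0.6907, 0.6800, -1.0232)
q' = (0.7343, -0.0367, 0.0028, 0.6778)

precession coupling ω×(Iω) = (0.0700, 0.0300, -0.0210)
(τ − ω×Iω)/I = (-1.1333, -0.2500, -0.2900)
new body rate ω' = (-0.6907, 0.6800, -1.0232)
Hamilton product q⊗(0,ω) = (0.7071070, -0.9192391, 0.0707107, -0.7071070)
q + ½dt·q⊗(0,ω), renormalized = (0.7343, -0.0367, 0.0028, 0.6778)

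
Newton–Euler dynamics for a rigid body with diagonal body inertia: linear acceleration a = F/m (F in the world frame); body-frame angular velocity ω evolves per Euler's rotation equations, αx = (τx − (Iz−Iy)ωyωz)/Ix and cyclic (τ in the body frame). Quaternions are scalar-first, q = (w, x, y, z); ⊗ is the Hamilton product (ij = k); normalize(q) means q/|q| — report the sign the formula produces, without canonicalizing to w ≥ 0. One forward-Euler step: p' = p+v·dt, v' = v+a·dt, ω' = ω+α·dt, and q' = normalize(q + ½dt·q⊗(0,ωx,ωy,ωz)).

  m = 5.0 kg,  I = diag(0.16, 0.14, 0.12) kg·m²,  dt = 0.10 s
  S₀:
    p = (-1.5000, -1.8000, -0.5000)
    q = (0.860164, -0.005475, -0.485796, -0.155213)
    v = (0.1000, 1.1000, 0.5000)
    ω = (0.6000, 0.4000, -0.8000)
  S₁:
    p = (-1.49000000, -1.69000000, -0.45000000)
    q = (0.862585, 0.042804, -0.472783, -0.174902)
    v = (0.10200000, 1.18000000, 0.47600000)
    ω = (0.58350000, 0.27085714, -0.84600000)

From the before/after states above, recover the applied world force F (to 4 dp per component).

v₁ − v₀ = (0.00200000, 0.08000000, -0.02400000)
m·(v₁−v₀)/dt = (0.1000, 4.0000, -1.2000)

F = (0.1000, 4.0000, -1.2000)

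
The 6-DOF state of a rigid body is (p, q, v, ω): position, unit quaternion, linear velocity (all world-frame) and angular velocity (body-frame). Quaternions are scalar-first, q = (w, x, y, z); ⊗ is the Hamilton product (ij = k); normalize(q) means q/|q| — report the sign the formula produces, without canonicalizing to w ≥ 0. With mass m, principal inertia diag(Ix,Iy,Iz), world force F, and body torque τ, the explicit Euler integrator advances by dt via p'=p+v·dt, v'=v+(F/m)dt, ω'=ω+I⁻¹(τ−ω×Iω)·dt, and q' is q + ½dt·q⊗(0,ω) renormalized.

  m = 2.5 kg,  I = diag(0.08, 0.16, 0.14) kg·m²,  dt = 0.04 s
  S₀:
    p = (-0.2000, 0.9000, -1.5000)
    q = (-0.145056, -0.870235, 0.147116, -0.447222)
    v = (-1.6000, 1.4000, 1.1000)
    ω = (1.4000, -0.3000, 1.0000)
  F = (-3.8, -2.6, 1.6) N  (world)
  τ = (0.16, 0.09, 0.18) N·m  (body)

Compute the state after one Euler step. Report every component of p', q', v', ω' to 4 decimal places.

precession coupling ω×(Iω) = (0.0060, -0.0840, -0.0336)
(τ − ω×Iω)/I = (1.9250, 1.0875, 1.5257)
ω + α·dt = (1.4770, -0.2565, 1.0610)
q⊗(0,ω) = (1.7096858, -0.1901290, 0.2876410, -0.0899479)
q + ½dt·q⊗(0,ω), renormalized = (-0.1108, -0.8735, 0.1528, -0.4487)
p' = p + v·dt = (-0.2640, 0.9560, -1.4560)
new velocity v' = (-1.6608, 1.3584, 1.1256)

p' = (-0.2640, 0.9560, -1.4560)
q' = (-0.1108, -0.8735, 0.1528, -0.4487)
v' = (-1.6608, 1.3584, 1.1256)
ω' = (1.4770, -0.2565, 1.0610)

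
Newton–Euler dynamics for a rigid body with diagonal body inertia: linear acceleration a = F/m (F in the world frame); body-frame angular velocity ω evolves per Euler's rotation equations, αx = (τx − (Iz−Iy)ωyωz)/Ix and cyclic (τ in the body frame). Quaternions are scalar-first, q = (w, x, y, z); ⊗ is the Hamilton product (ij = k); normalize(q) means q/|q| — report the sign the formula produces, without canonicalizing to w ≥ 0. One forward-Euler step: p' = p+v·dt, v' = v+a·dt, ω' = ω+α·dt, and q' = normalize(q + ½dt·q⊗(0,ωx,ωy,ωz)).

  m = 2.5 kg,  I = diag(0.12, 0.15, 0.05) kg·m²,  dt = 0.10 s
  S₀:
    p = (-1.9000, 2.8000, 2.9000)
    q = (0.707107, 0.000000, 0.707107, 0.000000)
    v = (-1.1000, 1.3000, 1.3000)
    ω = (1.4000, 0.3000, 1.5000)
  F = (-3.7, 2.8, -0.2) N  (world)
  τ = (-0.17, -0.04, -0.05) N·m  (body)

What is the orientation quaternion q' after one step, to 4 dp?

q' = (0.6928, 0.1020, 0.7139, 0.0035)

Hamilton product q⊗(0,ω) = (-0.2121321, 2.0506103, 0.2121321, 0.0707107)
updated quaternion q' = (0.6928, 0.1020, 0.7139, 0.0035)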